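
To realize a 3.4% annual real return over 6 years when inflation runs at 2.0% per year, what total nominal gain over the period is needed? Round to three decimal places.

37.634%

Required annual nominal rate: (1+3.4%)(1+2.0%) − 1 = 5.468%.
Cumulative over 6 years: (1 + 0.05468)^6 − 1 ≈ 0.37634.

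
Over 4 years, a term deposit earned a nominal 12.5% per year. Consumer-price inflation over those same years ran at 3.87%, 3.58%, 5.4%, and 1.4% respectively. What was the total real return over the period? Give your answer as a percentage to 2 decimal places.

39.30%

Cumulative inflation factor: 1.0387 × 1.0358 × 1.054 × 1.014 ≈ 1.14986.
Nominal growth factor: 1.60181. Real growth factor = 1.60181 / 1.14986 ≈ 1.39305.
Total real return ≈ 39.3046%.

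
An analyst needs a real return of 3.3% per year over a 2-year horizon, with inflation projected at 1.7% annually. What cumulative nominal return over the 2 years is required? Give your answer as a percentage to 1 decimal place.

Required annual nominal rate: (1+3.3%)(1+1.7%) − 1 = 5.0561%.
Cumulative over 2 years: (1 + 0.050561)^2 − 1 ≈ 0.10368.

10.4%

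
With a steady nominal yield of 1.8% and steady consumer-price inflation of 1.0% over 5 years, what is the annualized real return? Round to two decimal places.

With constant rates the annual real return is the same each year: (1+1.8%)/(1+1.0%) − 1 = 0.00792.

0.79%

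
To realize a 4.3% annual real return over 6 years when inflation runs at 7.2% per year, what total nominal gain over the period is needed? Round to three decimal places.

95.378%

Required annual nominal rate: (1+4.3%)(1+7.2%) − 1 = 11.8096%.
Cumulative over 6 years: (1 + 0.118096)^6 − 1 ≈ 0.95378.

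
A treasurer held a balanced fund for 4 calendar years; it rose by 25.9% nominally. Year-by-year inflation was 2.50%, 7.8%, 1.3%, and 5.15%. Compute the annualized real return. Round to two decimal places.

Cumulative inflation factor: 1.0250 × 1.078 × 1.013 × 1.0515 ≈ 1.17696.
Nominal growth factor: 1.25900. Real growth factor = 1.25900 / 1.17696 ≈ 1.06971.
Annualized: 1.06971^(1/4) − 1 ≈ 0.01699.

1.70%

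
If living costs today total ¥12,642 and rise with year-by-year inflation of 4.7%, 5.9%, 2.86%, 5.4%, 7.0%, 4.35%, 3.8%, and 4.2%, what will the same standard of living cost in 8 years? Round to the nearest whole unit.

¥18,352

Cumulative price-level factor: 1.047 × 1.059 × 1.0286 × 1.054 × 1.070 × 1.0435 × 1.038 × 1.042 ≈ 1.4516806106.
The nominal amount required is ¥12,642 scaled up by that factor.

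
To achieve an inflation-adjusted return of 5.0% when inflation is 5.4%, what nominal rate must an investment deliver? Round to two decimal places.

By the Fisher equation, 1 + r_nom = (1 + 5.0%)(1 + 5.4%) = 1.050 × 1.054 = 1.1067.
So r_nom = 10.67%.

10.67%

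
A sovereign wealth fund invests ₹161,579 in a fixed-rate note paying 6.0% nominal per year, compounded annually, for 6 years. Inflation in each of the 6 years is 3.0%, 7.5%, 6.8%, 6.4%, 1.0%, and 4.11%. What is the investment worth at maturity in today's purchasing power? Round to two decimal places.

Nominal value at maturity: ₹161,579 × (1 + 6.0%)^6 ≈ ₹229,202.90.
Price-level factor over 6 years: 1.030 × 1.075 × 1.068 × 1.064 × 1.010 × 1.0411 ≈ 1.3230382187.
Dividing the nominal maturity value by the price-level factor gives the value in today's money.

₹173,239.82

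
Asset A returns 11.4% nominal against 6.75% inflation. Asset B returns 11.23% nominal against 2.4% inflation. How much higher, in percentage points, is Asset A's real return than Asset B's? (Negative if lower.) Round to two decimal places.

Asset A real return: 1.114/1.0675 − 1 = 4.356%.
Asset B real return: 1.1123/1.024 − 1 = 8.623%.
Difference: 4.356 − 8.623 = -4.267 pp.

-4.27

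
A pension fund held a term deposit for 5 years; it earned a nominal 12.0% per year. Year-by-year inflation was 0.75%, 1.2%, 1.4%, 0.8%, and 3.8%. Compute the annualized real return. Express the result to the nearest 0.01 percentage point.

Cumulative inflation factor: 1.0075 × 1.012 × 1.014 × 1.008 × 1.038 ≈ 1.08174.
Nominal growth factor: 1.76234. Real growth factor = 1.76234 / 1.08174 ≈ 1.62918.
Annualized: 1.62918^(1/5) − 1 ≈ 0.10254.

10.25%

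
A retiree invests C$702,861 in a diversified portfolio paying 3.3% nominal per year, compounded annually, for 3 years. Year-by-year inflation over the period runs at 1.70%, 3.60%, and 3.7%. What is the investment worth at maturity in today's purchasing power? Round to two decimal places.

C$709,105.65

Nominal value at maturity: C$702,861 × (1 + 3.3%)^3 ≈ C$774,765.74.
Price-level factor over 3 years: 1.0170 × 1.0360 × 1.037 = 1.092595644.
Dividing the nominal maturity value by the price-level factor gives the value in today's money.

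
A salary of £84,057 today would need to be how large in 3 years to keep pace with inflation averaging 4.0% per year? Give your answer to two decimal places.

Cumulative price-level factor: (1+4.0%)^3 = 1.124864.
Multiplying £84,057 by the price-level factor gives the future nominal sum.

£94,552.69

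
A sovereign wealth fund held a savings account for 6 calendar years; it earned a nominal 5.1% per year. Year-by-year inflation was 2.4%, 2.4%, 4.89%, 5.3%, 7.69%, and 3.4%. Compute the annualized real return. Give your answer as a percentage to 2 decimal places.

Cumulative inflation factor: 1.024 × 1.024 × 1.0489 × 1.053 × 1.0769 × 1.034 ≈ 1.28961.
Nominal growth factor: 1.34777. Real growth factor = 1.34777 / 1.28961 ≈ 1.04510.
Annualized: 1.04510^(1/6) − 1 ≈ 0.00738.

0.74%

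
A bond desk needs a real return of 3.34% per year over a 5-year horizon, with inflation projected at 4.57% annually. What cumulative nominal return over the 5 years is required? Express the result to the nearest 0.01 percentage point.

Required annual nominal rate: (1+3.34%)(1+4.57%) − 1 = 8.062638%.
Cumulative over 5 years: (1 + 0.08062638)^5 − 1 ≈ 0.47359.

47.36%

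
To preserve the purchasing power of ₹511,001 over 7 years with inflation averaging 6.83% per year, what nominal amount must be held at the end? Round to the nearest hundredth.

Cumulative price-level factor: (1+6.83%)^7 ≈ 1.5880076811.
Multiplying ₹511,001 by the price-level factor gives the future nominal sum.

₹811,473.51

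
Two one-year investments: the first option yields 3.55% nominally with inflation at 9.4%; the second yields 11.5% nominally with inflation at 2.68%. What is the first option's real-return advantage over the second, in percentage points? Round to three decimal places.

The first option real return: 1.0355/1.094 − 1 = -5.3473%.
The second real return: 1.115/1.0268 − 1 = 8.5898%.
Difference: -5.3473 − 8.5898 = -13.9371 pp.

-13.937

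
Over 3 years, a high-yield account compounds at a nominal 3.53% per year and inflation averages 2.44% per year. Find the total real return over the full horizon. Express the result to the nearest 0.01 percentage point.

The annual real rate is (1+3.53%)/(1+2.44%) − 1 = 1.0640%.
Compounded over 3 years: (1 + 0.010640)^3 − 1 ≈ 0.03226.

3.23%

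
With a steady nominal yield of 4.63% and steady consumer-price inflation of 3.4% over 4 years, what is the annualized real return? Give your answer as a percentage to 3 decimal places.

With constant rates the annual real return is the same each year: (1+4.63%)/(1+3.4%) − 1 = 0.01190.

1.190%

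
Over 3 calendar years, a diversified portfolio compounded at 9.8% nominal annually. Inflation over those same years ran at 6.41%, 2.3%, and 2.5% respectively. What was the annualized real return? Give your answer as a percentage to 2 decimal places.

Cumulative inflation factor: 1.0641 × 1.023 × 1.025 ≈ 1.11579.
Nominal growth factor: 1.32375. Real growth factor = 1.32375 / 1.11579 ≈ 1.18638.
Annualized: 1.18638^(1/3) − 1 ≈ 0.05862.

5.86%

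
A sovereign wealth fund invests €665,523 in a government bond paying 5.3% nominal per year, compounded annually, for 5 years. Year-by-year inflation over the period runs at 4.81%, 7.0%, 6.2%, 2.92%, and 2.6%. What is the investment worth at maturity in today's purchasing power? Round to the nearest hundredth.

Nominal value at maturity: €665,523 × (1 + 5.3%)^5 ≈ €861,598.48.
Price-level factor over 5 years: 1.0481 × 1.070 × 1.062 × 1.0292 × 1.026 ≈ 1.2576452467.
Dividing the nominal maturity value by the price-level factor gives the value in today's money.

€685,088.65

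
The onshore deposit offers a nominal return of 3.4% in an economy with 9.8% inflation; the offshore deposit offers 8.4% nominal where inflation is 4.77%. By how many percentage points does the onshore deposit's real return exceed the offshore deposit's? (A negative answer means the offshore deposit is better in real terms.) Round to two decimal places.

-9.29

The onshore deposit real return: 1.034/1.098 − 1 = -5.829%.
The offshore deposit real return: 1.084/1.0477 − 1 = 3.465%.
Difference: -5.829 − 3.465 = -9.294 pp.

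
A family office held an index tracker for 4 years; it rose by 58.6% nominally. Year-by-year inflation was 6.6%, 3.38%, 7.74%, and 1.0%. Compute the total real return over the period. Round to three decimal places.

32.255%

Cumulative inflation factor: 1.066 × 1.0338 × 1.0774 × 1.010 ≈ 1.19920.
Nominal growth factor: 1.58600. Real growth factor = 1.58600 / 1.19920 ≈ 1.32255.
Total real return ≈ 32.2547%.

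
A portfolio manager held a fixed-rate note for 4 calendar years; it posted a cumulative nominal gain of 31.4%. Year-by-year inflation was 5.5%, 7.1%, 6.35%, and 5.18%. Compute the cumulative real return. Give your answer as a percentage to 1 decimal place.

4.0%

Cumulative inflation factor: 1.055 × 1.071 × 1.0635 × 1.0518 ≈ 1.26390.
Nominal growth factor: 1.31400. Real growth factor = 1.31400 / 1.26390 ≈ 1.03964.
Total real return ≈ 3.9640%.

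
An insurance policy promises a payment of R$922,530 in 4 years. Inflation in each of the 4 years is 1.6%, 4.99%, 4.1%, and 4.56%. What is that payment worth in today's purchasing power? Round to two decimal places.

Price-level factor over 4 years: 1.016 × 1.0499 × 1.041 × 1.0456 ≈ 1.1610687808.
Purchasing power today: R$922,530 divided by that factor.

R$794,552.41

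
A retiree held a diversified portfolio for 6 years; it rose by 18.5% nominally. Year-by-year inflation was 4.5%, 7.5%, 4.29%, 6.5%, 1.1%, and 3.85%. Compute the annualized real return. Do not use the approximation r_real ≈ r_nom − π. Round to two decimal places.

Cumulative inflation factor: 1.045 × 1.075 × 1.0429 × 1.065 × 1.011 × 1.0385 ≈ 1.31001.
Nominal growth factor: 1.18500. Real growth factor = 1.18500 / 1.31001 ≈ 0.90457.
Annualized: 0.90457^(1/6) − 1 ≈ -0.01658.

-1.66%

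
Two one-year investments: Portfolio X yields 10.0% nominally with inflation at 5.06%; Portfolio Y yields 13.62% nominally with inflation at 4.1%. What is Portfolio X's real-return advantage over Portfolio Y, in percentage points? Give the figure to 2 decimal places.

Portfolio X real return: 1.100/1.0506 − 1 = 4.702%.
Portfolio Y real return: 1.1362/1.041 − 1 = 9.145%.
Difference: 4.702 − 9.145 = -4.443 pp.

-4.44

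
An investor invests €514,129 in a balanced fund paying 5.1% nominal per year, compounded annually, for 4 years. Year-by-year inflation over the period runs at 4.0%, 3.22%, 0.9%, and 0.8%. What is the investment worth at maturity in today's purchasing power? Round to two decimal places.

€574,558.26

Nominal value at maturity: €514,129 × (1 + 5.1%)^4 ≈ €627,311.09.
Price-level factor over 4 years: 1.040 × 1.0322 × 1.009 × 1.008 ≈ 1.0918145871.
Dividing the nominal maturity value by the price-level factor gives the value in today's money.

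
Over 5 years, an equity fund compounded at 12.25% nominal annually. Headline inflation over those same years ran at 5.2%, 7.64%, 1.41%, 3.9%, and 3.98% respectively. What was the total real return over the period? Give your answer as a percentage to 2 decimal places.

43.65%

Cumulative inflation factor: 1.052 × 1.0764 × 1.0141 × 1.039 × 1.0398 ≈ 1.24061.
Nominal growth factor: 1.78210. Real growth factor = 1.78210 / 1.24061 ≈ 1.43647.
Total real return ≈ 43.6469%.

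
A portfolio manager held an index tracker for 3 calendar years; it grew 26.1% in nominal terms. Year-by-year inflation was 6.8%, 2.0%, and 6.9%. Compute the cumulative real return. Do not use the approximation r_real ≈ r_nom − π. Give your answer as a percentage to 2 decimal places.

8.28%

Cumulative inflation factor: 1.068 × 1.020 × 1.069 ≈ 1.16453.
Nominal growth factor: 1.26100. Real growth factor = 1.26100 / 1.16453 ≈ 1.08284.
Total real return ≈ 8.2844%.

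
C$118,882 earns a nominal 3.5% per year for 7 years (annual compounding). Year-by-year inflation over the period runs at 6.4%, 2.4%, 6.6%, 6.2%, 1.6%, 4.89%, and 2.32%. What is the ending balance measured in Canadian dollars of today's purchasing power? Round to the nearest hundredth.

C$112,457.11

Nominal value at maturity: C$118,882 × (1 + 3.5%)^7 ≈ C$151,251.10.
Price-level factor over 7 years: 1.064 × 1.024 × 1.066 × 1.062 × 1.016 × 1.0489 × 1.0232 ≈ 1.3449670068.
Dividing the nominal maturity value by the price-level factor gives the value in today's money.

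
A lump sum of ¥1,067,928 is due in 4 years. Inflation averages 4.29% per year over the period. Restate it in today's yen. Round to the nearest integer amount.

¥902,758

Price-level factor over 4 years: (1 + 4.29%)^4 ≈ 1.1829616615.
Purchasing power today: ¥1,067,928 divided by that factor.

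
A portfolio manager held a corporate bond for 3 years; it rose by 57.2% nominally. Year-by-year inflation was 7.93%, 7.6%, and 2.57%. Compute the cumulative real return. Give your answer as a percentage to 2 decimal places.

Cumulative inflation factor: 1.0793 × 1.076 × 1.0257 ≈ 1.19117.
Nominal growth factor: 1.57200. Real growth factor = 1.57200 / 1.19117 ≈ 1.31971.
Total real return ≈ 31.9708%.

31.97%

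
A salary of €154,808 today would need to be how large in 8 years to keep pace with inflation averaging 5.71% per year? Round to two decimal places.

€241,391.51

Cumulative price-level factor: (1+5.71%)^8 ≈ 1.5592960639.
The nominal amount required is €154,808 scaled up by that factor.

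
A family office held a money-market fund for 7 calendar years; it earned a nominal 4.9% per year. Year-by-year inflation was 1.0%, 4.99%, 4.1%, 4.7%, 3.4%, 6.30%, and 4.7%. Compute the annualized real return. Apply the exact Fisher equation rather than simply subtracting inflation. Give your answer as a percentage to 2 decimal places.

0.71%

Cumulative inflation factor: 1.010 × 1.0499 × 1.041 × 1.047 × 1.034 × 1.0630 × 1.047 ≈ 1.33005.
Nominal growth factor: 1.39775. Real growth factor = 1.39775 / 1.33005 ≈ 1.05090.
Annualized: 1.05090^(1/7) − 1 ≈ 0.00712.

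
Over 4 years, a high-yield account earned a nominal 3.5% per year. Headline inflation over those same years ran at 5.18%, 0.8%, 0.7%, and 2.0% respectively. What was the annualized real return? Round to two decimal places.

Cumulative inflation factor: 1.0518 × 1.008 × 1.007 × 1.020 ≈ 1.08899.
Nominal growth factor: 1.14752. Real growth factor = 1.14752 / 1.08899 ≈ 1.05375.
Annualized: 1.05375^(1/4) − 1 ≈ 0.01318.

1.32%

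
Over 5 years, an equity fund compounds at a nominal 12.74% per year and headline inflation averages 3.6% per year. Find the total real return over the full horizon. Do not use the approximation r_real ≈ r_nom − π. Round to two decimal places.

The annual real rate is (1+12.74%)/(1+3.6%) − 1 = 8.8224%.
Compounded over 5 years: (1 + 0.088224)^5 − 1 ≈ 0.52613.

52.61%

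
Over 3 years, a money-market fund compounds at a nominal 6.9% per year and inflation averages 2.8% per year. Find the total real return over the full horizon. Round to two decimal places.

The annual real rate is (1+6.9%)/(1+2.8%) − 1 = 3.9883%.
Compounded over 3 years: (1 + 0.039883)^3 − 1 ≈ 0.12449.

12.45%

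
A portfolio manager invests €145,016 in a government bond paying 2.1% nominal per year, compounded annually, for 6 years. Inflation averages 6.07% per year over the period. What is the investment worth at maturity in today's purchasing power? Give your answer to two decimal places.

€115,349.30

Nominal value at maturity: €145,016 × (1 + 2.1%)^6 ≈ €164,274.58.
Price-level factor over 6 years: (1 + 6.07%)^6 ≈ 1.4241489471.
The maturity value deflated by that factor is the answer in today's purchasing power.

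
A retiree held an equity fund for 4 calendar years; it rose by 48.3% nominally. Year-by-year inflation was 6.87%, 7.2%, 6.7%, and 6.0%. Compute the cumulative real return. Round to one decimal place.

14.5%

Cumulative inflation factor: 1.0687 × 1.072 × 1.067 × 1.060 ≈ 1.29575.
Nominal growth factor: 1.48300. Real growth factor = 1.48300 / 1.29575 ≈ 1.14451.
Total real return ≈ 14.4512%.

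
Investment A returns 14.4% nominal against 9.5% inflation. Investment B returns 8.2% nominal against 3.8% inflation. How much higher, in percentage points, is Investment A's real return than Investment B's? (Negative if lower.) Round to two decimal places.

Investment A real return: 1.144/1.095 − 1 = 4.475%.
Investment B real return: 1.082/1.038 − 1 = 4.239%.
Difference: 4.475 − 4.239 = 0.236 pp.

0.24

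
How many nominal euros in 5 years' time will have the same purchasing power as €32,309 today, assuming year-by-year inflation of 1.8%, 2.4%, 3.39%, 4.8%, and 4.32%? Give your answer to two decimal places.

€38,069.63

Cumulative price-level factor: 1.018 × 1.024 × 1.0339 × 1.048 × 1.0432 ≈ 1.1782979742.
Multiplying €32,309 by the price-level factor gives the future nominal sum.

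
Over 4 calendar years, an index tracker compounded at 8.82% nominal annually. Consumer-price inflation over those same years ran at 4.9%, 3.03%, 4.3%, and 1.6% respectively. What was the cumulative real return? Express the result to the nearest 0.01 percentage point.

22.44%

Cumulative inflation factor: 1.049 × 1.0303 × 1.043 × 1.016 ≈ 1.14529.
Nominal growth factor: 1.40228. Real growth factor = 1.40228 / 1.14529 ≈ 1.22438.
Total real return ≈ 22.4384%.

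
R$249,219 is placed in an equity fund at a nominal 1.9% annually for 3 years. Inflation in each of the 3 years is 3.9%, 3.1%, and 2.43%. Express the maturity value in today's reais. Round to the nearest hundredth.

R$240,326.86

Nominal value at maturity: R$249,219 × (1 + 1.9%)^3 ≈ R$263,696.10.
Price-level factor over 3 years: 1.039 × 1.031 × 1.0243 = 1.0972393787.
The maturity value deflated by that factor is the answer in today's purchasing power.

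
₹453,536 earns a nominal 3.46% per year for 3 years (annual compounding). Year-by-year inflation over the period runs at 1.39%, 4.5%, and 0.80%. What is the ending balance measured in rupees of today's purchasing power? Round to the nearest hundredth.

Nominal value at maturity: ₹453,536 × (1 + 3.46%)^3 ≈ ₹502,260.69.
Price-level factor over 3 years: 1.0139 × 1.045 × 1.0080 = 1.068001704.
The maturity value deflated by that factor is the answer in today's purchasing power.

₹470,280.79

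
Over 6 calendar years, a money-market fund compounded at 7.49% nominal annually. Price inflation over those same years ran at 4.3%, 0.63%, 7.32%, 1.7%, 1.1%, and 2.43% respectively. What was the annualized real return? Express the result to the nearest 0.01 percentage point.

Cumulative inflation factor: 1.043 × 1.0063 × 1.0732 × 1.017 × 1.011 × 1.0243 ≈ 1.18629.
Nominal growth factor: 1.54244. Real growth factor = 1.54244 / 1.18629 ≈ 1.30022.
Annualized: 1.30022^(1/6) − 1 ≈ 0.04473.

4.47%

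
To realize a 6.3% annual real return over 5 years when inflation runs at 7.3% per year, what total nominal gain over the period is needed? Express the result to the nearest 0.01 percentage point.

93.05%

Required annual nominal rate: (1+6.3%)(1+7.3%) − 1 = 14.0599%.
Cumulative over 5 years: (1 + 0.140599)^5 − 1 ≈ 0.93048.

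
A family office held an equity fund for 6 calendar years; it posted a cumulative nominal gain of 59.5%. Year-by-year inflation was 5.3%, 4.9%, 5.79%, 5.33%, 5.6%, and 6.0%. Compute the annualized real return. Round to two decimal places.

2.47%

Cumulative inflation factor: 1.053 × 1.049 × 1.0579 × 1.0533 × 1.056 × 1.060 ≈ 1.37775.
Nominal growth factor: 1.59500. Real growth factor = 1.59500 / 1.37775 ≈ 1.15768.
Annualized: 1.15768^(1/6) − 1 ≈ 0.02470.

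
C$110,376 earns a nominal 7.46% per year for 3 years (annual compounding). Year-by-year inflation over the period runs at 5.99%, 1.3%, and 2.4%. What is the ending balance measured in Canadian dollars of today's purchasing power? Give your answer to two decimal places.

C$124,577.86

Nominal value at maturity: C$110,376 × (1 + 7.46%)^3 ≈ C$136,966.75.
Price-level factor over 3 years: 1.0599 × 1.013 × 1.024 = 1.0994469888.
Dividing the nominal maturity value by the price-level factor gives the value in today's money.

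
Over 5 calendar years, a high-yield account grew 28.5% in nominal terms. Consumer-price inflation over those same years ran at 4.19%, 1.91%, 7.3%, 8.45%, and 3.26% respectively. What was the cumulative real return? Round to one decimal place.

Cumulative inflation factor: 1.0419 × 1.0191 × 1.073 × 1.0845 × 1.0326 ≈ 1.27586.
Nominal growth factor: 1.28500. Real growth factor = 1.28500 / 1.27586 ≈ 1.00716.
Total real return ≈ 0.7161%.

0.7%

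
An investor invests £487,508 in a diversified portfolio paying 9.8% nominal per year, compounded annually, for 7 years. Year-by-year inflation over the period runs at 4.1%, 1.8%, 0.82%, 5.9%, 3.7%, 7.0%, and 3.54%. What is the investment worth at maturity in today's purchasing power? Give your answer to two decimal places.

£721,582.97

Nominal value at maturity: £487,508 × (1 + 9.8%)^7 ≈ £937,989.83.
Price-level factor over 7 years: 1.041 × 1.018 × 1.0082 × 1.059 × 1.037 × 1.070 × 1.0354 ≈ 1.2999057219.
The maturity value deflated by that factor is the answer in today's purchasing power.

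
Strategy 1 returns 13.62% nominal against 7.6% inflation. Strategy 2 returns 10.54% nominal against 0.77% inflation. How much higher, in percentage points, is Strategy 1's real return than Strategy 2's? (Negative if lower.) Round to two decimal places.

-4.10

Strategy 1 real return: 1.1362/1.076 − 1 = 5.595%.
Strategy 2 real return: 1.1054/1.0077 − 1 = 9.695%.
Difference: 5.595 − 9.695 = -4.100 pp.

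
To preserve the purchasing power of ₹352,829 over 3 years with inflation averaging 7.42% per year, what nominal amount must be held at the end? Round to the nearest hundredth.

Cumulative price-level factor: (1+7.42%)^3 ≈ 1.2395254385.
The nominal amount required is ₹352,829 scaled up by that factor.

₹437,340.52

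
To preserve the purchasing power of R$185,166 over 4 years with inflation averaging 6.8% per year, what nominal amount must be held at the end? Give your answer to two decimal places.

R$240,905.25

Cumulative price-level factor: (1+6.8%)^4 ≈ 1.3010231094.
The nominal amount required is R$185,166 scaled up by that factor.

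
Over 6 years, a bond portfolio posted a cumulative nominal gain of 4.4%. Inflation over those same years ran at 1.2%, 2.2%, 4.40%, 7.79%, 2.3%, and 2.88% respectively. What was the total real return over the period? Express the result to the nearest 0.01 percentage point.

-14.77%

Cumulative inflation factor: 1.012 × 1.022 × 1.0440 × 1.0779 × 1.023 × 1.0288 ≈ 1.22495.
Nominal growth factor: 1.04400. Real growth factor = 1.04400 / 1.22495 ≈ 0.85228.
Total real return ≈ -14.7718%.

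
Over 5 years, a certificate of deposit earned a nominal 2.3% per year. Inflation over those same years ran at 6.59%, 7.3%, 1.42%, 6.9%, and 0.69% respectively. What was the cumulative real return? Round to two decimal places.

-10.26%

Cumulative inflation factor: 1.0659 × 1.073 × 1.0142 × 1.069 × 1.0069 ≈ 1.24854.
Nominal growth factor: 1.12041. Real growth factor = 1.12041 / 1.24854 ≈ 0.89738.
Total real return ≈ -10.2624%.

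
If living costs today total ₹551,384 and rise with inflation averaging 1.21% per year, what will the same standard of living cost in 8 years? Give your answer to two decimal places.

₹607,073.90

Cumulative price-level factor: (1+1.21%)^8 ≈ 1.1010002025.
Multiplying ₹551,384 by the price-level factor gives the future nominal sum.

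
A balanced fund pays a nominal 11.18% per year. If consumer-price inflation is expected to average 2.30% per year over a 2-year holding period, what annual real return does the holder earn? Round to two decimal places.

With constant rates the annual real return is the same each year: (1+11.18%)/(1+2.30%) − 1 = 0.08680.

8.68%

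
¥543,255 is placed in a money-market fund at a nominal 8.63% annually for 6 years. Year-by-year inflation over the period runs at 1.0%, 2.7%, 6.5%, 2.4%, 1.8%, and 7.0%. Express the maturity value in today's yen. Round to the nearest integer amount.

Nominal value at maturity: ¥543,255 × (1 + 8.63%)^6 ≈ ¥892,694.
Price-level factor over 6 years: 1.010 × 1.027 × 1.065 × 1.024 × 1.018 × 1.070 ≈ 1.2321765448.
The maturity value deflated by that factor is the answer in today's purchasing power.

¥724,485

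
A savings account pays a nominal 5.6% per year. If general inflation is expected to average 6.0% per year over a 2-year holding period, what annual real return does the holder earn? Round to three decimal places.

-0.377%

With constant rates the annual real return is the same each year: (1+5.6%)/(1+6.0%) − 1 = -0.00377.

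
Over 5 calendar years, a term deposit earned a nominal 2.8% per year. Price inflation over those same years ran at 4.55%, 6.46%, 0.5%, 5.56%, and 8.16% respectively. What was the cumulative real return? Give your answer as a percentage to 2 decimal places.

-10.11%

Cumulative inflation factor: 1.0455 × 1.0646 × 1.005 × 1.0556 × 1.0816 ≈ 1.27715.
Nominal growth factor: 1.14806. Real growth factor = 1.14806 / 1.27715 ≈ 0.89892.
Total real return ≈ -10.1076%.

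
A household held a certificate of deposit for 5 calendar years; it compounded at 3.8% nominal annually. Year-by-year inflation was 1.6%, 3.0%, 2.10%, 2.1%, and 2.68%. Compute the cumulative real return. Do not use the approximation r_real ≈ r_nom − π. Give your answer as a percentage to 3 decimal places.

7.577%

Cumulative inflation factor: 1.016 × 1.030 × 1.0210 × 1.021 × 1.0268 ≈ 1.12013.
Nominal growth factor: 1.20500. Real growth factor = 1.20500 / 1.12013 ≈ 1.07577.
Total real return ≈ 7.5768%.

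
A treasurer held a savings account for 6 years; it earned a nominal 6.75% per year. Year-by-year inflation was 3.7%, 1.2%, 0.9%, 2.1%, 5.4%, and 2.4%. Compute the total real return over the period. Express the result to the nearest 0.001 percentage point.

26.821%

Cumulative inflation factor: 1.037 × 1.012 × 1.009 × 1.021 × 1.054 × 1.024 ≈ 1.16685.
Nominal growth factor: 1.47981. Real growth factor = 1.47981 / 1.16685 ≈ 1.26821.
Total real return ≈ 26.8208%.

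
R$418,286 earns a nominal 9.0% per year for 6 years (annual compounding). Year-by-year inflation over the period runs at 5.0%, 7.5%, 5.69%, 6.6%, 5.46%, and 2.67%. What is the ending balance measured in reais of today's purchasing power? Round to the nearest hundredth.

R$509,462.38

Nominal value at maturity: R$418,286 × (1 + 9.0%)^6 ≈ R$701,507.50.
Price-level factor over 6 years: 1.050 × 1.075 × 1.0569 × 1.066 × 1.0546 × 1.0267 ≈ 1.3769564189.
The maturity value deflated by that factor is the answer in today's purchasing power.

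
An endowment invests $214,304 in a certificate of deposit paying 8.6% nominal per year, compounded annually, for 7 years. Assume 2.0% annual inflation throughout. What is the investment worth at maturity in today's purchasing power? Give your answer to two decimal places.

Nominal value at maturity: $214,304 × (1 + 8.6%)^7 ≈ $381,802.75.
Price-level factor over 7 years: (1 + 2.0%)^7 ≈ 1.1486856676.
The maturity value deflated by that factor is the answer in today's purchasing power.

$332,382.27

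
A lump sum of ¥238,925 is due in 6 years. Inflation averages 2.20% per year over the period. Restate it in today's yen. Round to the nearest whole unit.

¥209,680

Price-level factor over 6 years: (1 + 2.20%)^6 ≈ 1.1394765049.
Purchasing power today: ¥238,925 divided by that factor.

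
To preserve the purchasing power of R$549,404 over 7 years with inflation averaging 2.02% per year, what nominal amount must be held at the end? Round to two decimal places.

Cumulative price-level factor: (1+2.02%)^7 ≈ 1.1502632228.
The nominal amount required is R$549,404 scaled up by that factor.

R$631,959.22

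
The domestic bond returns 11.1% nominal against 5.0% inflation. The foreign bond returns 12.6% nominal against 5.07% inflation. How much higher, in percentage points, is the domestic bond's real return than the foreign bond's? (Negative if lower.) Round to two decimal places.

-1.36

The domestic bond real return: 1.111/1.050 − 1 = 5.810%.
The foreign bond real return: 1.126/1.0507 − 1 = 7.167%.
Difference: 5.810 − 7.167 = -1.357 pp.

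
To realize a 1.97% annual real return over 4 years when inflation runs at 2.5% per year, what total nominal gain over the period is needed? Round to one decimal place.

19.3%

Required annual nominal rate: (1+1.97%)(1+2.5%) − 1 = 4.51925%.
Cumulative over 4 years: (1 + 0.0451925)^4 − 1 ≈ 0.19340.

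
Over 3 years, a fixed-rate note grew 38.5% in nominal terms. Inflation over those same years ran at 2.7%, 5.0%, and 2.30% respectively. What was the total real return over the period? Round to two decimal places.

Cumulative inflation factor: 1.027 × 1.050 × 1.0230 ≈ 1.10315.
Nominal growth factor: 1.38500. Real growth factor = 1.38500 / 1.10315 ≈ 1.25549.
Total real return ≈ 25.5493%.

25.55%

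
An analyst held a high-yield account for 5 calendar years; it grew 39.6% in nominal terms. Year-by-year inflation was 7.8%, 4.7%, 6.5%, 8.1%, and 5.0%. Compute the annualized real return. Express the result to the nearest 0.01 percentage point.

0.46%

Cumulative inflation factor: 1.078 × 1.047 × 1.065 × 1.081 × 1.050 ≈ 1.36436.
Nominal growth factor: 1.39600. Real growth factor = 1.39600 / 1.36436 ≈ 1.02319.
Annualized: 1.02319^(1/5) − 1 ≈ 0.00460.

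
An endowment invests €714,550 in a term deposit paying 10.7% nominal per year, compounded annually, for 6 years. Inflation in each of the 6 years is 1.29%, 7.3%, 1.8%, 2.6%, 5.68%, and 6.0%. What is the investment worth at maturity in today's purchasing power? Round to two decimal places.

Nominal value at maturity: €714,550 × (1 + 10.7%)^6 ≈ €1,314,977.58.
Price-level factor over 6 years: 1.0129 × 1.073 × 1.018 × 1.026 × 1.0568 × 1.060 ≈ 1.2716280576.
The maturity value deflated by that factor is the answer in today's purchasing power.

€1,034,089.78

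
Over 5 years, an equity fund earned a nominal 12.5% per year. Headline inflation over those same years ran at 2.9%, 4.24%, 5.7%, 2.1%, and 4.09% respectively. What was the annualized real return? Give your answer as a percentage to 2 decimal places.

Cumulative inflation factor: 1.029 × 1.0424 × 1.057 × 1.021 × 1.0409 ≈ 1.20492.
Nominal growth factor: 1.80203. Real growth factor = 1.80203 / 1.20492 ≈ 1.49556.
Annualized: 1.49556^(1/5) − 1 ≈ 0.08383.

8.38%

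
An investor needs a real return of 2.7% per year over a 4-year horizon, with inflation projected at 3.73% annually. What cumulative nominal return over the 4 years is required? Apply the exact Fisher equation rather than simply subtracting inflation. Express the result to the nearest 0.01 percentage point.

Required annual nominal rate: (1+2.7%)(1+3.73%) − 1 = 6.53071%.
Cumulative over 4 years: (1 + 0.0653071)^4 − 1 ≈ 0.28795.

28.80%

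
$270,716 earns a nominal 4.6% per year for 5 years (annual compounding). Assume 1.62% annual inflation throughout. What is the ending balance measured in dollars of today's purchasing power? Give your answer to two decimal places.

Nominal value at maturity: $270,716 × (1 + 4.6%)^5 ≈ $338,978.65.
Price-level factor over 5 years: (1 + 1.62%)^5 ≈ 1.0836672608.
The maturity value deflated by that factor is the answer in today's purchasing power.

$312,806.95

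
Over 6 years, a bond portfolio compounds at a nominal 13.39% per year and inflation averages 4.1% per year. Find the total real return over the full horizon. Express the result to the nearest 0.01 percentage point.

The annual real rate is (1+13.39%)/(1+4.1%) − 1 = 8.9241%.
Compounded over 6 years: (1 + 0.089241)^6 − 1 ≈ 0.67011.

67.01%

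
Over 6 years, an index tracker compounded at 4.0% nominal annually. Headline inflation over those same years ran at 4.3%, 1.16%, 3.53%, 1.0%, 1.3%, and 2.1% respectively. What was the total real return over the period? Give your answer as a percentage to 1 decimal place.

Cumulative inflation factor: 1.043 × 1.0116 × 1.0353 × 1.010 × 1.013 × 1.021 ≈ 1.14108.
Nominal growth factor: 1.26532. Real growth factor = 1.26532 / 1.14108 ≈ 1.10888.
Total real return ≈ 10.8879%.

10.9%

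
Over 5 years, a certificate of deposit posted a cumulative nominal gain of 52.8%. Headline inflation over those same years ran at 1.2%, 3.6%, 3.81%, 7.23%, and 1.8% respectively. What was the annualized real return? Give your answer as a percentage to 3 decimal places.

5.161%

Cumulative inflation factor: 1.012 × 1.036 × 1.0381 × 1.0723 × 1.018 ≈ 1.18807.
Nominal growth factor: 1.52800. Real growth factor = 1.52800 / 1.18807 ≈ 1.28612.
Annualized: 1.28612^(1/5) − 1 ≈ 0.05161.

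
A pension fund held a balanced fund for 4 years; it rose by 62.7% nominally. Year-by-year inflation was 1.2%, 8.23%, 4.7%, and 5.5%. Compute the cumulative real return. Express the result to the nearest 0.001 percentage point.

34.481%

Cumulative inflation factor: 1.012 × 1.0823 × 1.047 × 1.055 ≈ 1.20984.
Nominal growth factor: 1.62700. Real growth factor = 1.62700 / 1.20984 ≈ 1.34481.
Total real return ≈ 34.4808%.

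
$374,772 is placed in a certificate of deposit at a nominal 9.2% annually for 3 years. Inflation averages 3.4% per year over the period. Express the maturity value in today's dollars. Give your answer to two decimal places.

Nominal value at maturity: $374,772 × (1 + 9.2%)^3 ≈ $488,017.11.
Price-level factor over 3 years: (1 + 3.4%)^3 = 1.105507304.
Dividing the nominal maturity value by the price-level factor gives the value in today's money.

$441,441.78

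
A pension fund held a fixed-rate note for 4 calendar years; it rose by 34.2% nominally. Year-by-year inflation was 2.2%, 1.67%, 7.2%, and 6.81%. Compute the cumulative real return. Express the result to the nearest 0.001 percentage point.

Cumulative inflation factor: 1.022 × 1.0167 × 1.072 × 1.0681 ≈ 1.18974.
Nominal growth factor: 1.34200. Real growth factor = 1.34200 / 1.18974 ≈ 1.12798.
Total real return ≈ 12.7982%.

12.798%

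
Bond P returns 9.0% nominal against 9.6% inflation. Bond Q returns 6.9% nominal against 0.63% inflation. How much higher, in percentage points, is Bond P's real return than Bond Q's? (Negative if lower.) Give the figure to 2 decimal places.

-6.78

Bond P real return: 1.090/1.096 − 1 = -0.547%.
Bond Q real return: 1.069/1.0063 − 1 = 6.231%.
Difference: -0.547 − 6.231 = -6.778 pp.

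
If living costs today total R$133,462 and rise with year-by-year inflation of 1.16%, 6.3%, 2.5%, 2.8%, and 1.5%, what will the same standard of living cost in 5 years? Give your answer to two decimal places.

R$153,490.94

Cumulative price-level factor: 1.0116 × 1.063 × 1.025 × 1.028 × 1.015 ≈ 1.1500722049.
Multiplying R$133,462 by the price-level factor gives the future nominal sum.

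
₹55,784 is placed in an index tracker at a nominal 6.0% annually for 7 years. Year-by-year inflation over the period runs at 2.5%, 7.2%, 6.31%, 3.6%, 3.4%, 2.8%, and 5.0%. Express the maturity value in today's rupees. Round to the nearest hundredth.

Nominal value at maturity: ₹55,784 × (1 + 6.0%)^7 ≈ ₹83,878.51.
Price-level factor over 7 years: 1.025 × 1.072 × 1.0631 × 1.036 × 1.034 × 1.028 × 1.050 ≈ 1.3506893539.
The maturity value deflated by that factor is the answer in today's purchasing power.

₹62,100.52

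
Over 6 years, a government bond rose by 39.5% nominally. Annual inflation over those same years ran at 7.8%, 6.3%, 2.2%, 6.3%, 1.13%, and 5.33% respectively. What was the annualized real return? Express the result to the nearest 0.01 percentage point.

0.85%

Cumulative inflation factor: 1.078 × 1.063 × 1.022 × 1.063 × 1.0113 × 1.0533 ≈ 1.32608.
Nominal growth factor: 1.39500. Real growth factor = 1.39500 / 1.32608 ≈ 1.05198.
Annualized: 1.05198^(1/6) − 1 ≈ 0.00848.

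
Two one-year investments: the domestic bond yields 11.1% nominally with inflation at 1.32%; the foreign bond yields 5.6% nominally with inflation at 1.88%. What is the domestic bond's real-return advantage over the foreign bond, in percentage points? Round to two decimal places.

The domestic bond real return: 1.111/1.0132 − 1 = 9.653%.
The foreign bond real return: 1.056/1.0188 − 1 = 3.651%.
Difference: 9.653 − 3.651 = 6.002 pp.

6.00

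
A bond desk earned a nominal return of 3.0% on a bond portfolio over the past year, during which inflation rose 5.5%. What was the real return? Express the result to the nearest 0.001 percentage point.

Real return via the Fisher equation: (1 + 3.0%)/(1 + 5.5%) − 1 = 1.030/1.055 − 1 ≈ -0.02370.

-2.370%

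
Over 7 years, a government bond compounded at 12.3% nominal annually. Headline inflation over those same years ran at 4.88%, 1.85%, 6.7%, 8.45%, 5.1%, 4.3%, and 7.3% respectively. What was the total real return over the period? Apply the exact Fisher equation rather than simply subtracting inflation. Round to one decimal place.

54.9%

Cumulative inflation factor: 1.0488 × 1.0185 × 1.067 × 1.0845 × 1.051 × 1.043 × 1.073 ≈ 1.45390.
Nominal growth factor: 2.25247. Real growth factor = 2.25247 / 1.45390 ≈ 1.54926.
Total real return ≈ 54.9258%.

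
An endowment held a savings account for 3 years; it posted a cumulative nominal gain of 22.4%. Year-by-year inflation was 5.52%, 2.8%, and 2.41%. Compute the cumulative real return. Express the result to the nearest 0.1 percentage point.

Cumulative inflation factor: 1.0552 × 1.028 × 1.0241 ≈ 1.11089.
Nominal growth factor: 1.22400. Real growth factor = 1.22400 / 1.11089 ≈ 1.10182.
Total real return ≈ 10.1821%.

10.2%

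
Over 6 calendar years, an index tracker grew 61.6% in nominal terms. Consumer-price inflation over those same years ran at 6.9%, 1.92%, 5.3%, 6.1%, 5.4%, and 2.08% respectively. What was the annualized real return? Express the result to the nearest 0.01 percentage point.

Cumulative inflation factor: 1.069 × 1.0192 × 1.053 × 1.061 × 1.054 × 1.0208 ≈ 1.30967.
Nominal growth factor: 1.61600. Real growth factor = 1.61600 / 1.30967 ≈ 1.23390.
Annualized: 1.23390^(1/6) − 1 ≈ 0.03565.

3.57%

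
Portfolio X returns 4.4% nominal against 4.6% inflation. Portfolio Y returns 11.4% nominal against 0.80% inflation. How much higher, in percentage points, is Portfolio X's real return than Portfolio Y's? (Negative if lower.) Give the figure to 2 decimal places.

-10.71

Portfolio X real return: 1.044/1.046 − 1 = -0.191%.
Portfolio Y real return: 1.114/1.0080 − 1 = 10.516%.
Difference: -0.191 − 10.516 = -10.707 pp.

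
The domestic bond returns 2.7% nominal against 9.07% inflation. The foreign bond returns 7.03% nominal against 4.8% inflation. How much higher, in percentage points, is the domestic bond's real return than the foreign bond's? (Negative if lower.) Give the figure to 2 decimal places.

The domestic bond real return: 1.027/1.0907 − 1 = -5.840%.
The foreign bond real return: 1.0703/1.048 − 1 = 2.128%.
Difference: -5.840 − 2.128 = -7.968 pp.

-7.97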